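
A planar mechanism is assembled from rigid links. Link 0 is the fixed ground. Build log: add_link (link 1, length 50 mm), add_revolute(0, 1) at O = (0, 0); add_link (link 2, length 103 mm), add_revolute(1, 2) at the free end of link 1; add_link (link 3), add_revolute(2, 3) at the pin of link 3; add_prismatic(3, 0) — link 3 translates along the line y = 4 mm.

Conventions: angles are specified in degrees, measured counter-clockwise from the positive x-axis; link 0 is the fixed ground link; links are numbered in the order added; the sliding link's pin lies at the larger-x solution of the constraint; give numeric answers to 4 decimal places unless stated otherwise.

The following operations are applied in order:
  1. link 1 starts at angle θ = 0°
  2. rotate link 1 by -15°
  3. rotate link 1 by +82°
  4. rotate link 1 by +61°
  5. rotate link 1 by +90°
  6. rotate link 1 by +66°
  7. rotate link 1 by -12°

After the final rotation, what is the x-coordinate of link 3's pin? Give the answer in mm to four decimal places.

geometry: r = 50 mm, L = 103 mm, e = 4 mm; θ starts at 0°
rotate link 1 by -15°: θ ← 0° -15° = -15°
rotate link 1 by +82°: θ ← -15° +82° = 67°
rotate link 1 by +61°: θ ← 67° +61° = 128°
rotate link 1 by +90°: θ ← 128° +90° = 218°
rotate link 1 by +66°: θ ← 218° +66° = 284°
rotate link 1 by -12°: θ ← 284° -12° = 272°
crank pin P = (r cos θ, r sin θ) = (1.744975, -49.969541)
h = r sin θ − e = -49.969541 − 4 = -53.969541
x = r cos θ + √(L² − h²) = 1.744975 + 87.728494 = 89.473469

89.4735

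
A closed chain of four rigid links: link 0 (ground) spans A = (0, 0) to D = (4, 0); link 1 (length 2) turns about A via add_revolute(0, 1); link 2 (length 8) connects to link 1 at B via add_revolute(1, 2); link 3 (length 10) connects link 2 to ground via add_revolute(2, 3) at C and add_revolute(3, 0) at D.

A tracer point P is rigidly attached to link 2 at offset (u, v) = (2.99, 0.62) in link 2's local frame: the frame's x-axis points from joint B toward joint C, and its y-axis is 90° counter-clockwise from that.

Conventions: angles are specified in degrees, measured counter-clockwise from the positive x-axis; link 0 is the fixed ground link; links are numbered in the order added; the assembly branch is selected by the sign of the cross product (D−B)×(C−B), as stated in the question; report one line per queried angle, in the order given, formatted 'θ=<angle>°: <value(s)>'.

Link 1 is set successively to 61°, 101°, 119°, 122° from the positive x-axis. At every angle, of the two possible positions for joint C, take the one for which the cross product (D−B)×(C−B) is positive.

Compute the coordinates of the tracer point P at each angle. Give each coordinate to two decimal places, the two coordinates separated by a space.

A=(0,0), D=(4.00,0)
θ=61°: B = A + 2.00·(cos61°, sin61°) = (0.9696, 1.7492)
θ=61°: |BD| = 3.4990
θ=61°: circle(B,8.00) ∩ circle(D,10.00): a=-3.3948, h=7.2440
θ=61°:   candidates: C₊=(1.6509,9.7202) cross=25.347; C₋=(-5.5920,-2.8274) cross=-25.347
θ=61°:   branch + wants cross > 0 → take C=(1.6509,9.7202) (cross=25.347)
θ=61°: ex = (C−B)/|BC| = (0.0852,0.9964); ey = (-0.9964,0.0852)
θ=61°: P = B + 2.99·ex + 0.62·ey = (0.6065,4.7812)
θ=101°: B = A + 2.00·(cos101°, sin101°) = (-0.3816, 1.9633)
θ=101°: |BD| = 4.8013
θ=101°: circle(B,8.00) ∩ circle(D,10.00): a=-1.3483, h=7.8856
θ=101°:   candidates: C₊=(1.6124,9.7108) cross=37.861; C₋=(-4.8364,-4.6817) cross=-37.861
θ=101°:   branch + wants cross > 0 → take C=(1.6124,9.7108) (cross=37.861)
θ=101°: ex = (C−B)/|BC| = (0.2492,0.9684); ey = (-0.9684,0.2492)
θ=101°: P = B + 2.99·ex + 0.62·ey = (-0.2368,5.0134)
θ=119°: B = A + 2.00·(cos119°, sin119°) = (-0.9696, 1.7492)
θ=119°: |BD| = 5.2685
θ=119°: circle(B,8.00) ∩ circle(D,10.00): a=-0.7823, h=7.9617
θ=119°:   candidates: C₊=(0.9359,9.5190) cross=41.946; C₋=(-4.3510,-5.5010) cross=-41.946
θ=119°:   branch + wants cross > 0 → take C=(0.9359,9.5190) (cross=41.946)
θ=119°: ex = (C−B)/|BC| = (0.2382,0.9712); ey = (-0.9712,0.2382)
θ=119°: P = B + 2.99·ex + 0.62·ey = (-0.8596,4.8009)
θ=122°: B = A + 2.00·(cos122°, sin122°) = (-1.0598, 1.6961)
θ=122°: |BD| = 5.3365
θ=122°: circle(B,8.00) ∩ circle(D,10.00): a=-0.7047, h=7.9689
θ=122°:   candidates: C₊=(0.8047,9.4758) cross=42.526; C₋=(-4.2607,-5.6356) cross=-42.526
θ=122°:   branch + wants cross > 0 → take C=(0.8047,9.4758) (cross=42.526)
θ=122°: ex = (C−B)/|BC| = (0.2331,0.9725); ey = (-0.9725,0.2331)
θ=122°: P = B + 2.99·ex + 0.62·ey = (-0.9659,4.7483)

θ=61°: 0.61 4.78
θ=101°: -0.24 5.01
θ=119°: -0.86 4.80
θ=122°: -0.97 4.75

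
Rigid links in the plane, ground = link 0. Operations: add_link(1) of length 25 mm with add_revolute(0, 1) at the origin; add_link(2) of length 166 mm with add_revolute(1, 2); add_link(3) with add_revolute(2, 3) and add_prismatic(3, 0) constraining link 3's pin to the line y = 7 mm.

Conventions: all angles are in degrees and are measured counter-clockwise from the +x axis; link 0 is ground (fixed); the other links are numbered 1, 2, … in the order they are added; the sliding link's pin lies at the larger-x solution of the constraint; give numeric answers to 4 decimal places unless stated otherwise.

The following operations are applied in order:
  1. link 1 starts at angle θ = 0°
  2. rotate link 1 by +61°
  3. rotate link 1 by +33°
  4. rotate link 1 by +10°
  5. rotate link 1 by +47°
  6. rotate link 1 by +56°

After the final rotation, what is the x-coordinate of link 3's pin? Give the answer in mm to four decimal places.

geometry: r = 25 mm, L = 166 mm, e = 7 mm; θ starts at 0°
rotate link 1 by +61°: θ ← 0° +61° = 61°
rotate link 1 by +33°: θ ← 61° +33° = 94°
rotate link 1 by +10°: θ ← 94° +10° = 104°
rotate link 1 by +47°: θ ← 104° +47° = 151°
rotate link 1 by +56°: θ ← 151° +56° = 207°
crank pin P = (r cos θ, r sin θ) = (-22.275163, -11.349762)
h = r sin θ − e = -11.349762 − 7 = -18.349762
x = r cos θ + √(L² − h²) = -22.275163 + 164.982685 = 142.707521

142.7075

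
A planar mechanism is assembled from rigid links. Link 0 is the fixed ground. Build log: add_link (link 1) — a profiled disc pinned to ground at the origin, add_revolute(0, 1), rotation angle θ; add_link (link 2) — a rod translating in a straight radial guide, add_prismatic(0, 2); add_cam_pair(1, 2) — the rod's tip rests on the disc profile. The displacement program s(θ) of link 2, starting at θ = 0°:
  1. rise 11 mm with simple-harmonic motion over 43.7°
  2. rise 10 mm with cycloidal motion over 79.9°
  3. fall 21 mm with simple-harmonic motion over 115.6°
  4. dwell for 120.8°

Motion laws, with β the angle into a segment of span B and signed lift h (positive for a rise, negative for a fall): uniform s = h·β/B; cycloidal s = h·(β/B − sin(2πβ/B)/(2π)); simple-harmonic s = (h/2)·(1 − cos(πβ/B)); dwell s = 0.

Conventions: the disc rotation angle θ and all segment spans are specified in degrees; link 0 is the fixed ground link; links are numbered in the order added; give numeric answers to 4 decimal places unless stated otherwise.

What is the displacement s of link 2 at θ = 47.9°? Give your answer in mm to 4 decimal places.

seg 1 [0°–43.7°] simple-harmonic, h=11: full span → s += 11 → s = 11.0000
seg 2 [43.7°–123.6°] cycloidal, h=10: θ=47.9° here. β=4.2, B=79.9. 10·(0.0526 − sin(2π·0.0526)/(2π)) = 0.0095 → s = 11.0095

11.0095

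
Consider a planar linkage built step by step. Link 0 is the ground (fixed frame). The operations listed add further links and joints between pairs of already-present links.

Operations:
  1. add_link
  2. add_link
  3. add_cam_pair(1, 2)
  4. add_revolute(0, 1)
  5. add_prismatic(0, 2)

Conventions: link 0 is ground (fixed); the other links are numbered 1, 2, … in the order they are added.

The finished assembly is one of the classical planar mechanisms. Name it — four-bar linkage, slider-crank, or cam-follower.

links: 3 (incl. ground); joints: 1 revolute, 1 prismatic, 1 higher (cam) pair, forming one closed loop
3 links, revolute + prismatic + higher pair in one loop → cam-follower

cam-follower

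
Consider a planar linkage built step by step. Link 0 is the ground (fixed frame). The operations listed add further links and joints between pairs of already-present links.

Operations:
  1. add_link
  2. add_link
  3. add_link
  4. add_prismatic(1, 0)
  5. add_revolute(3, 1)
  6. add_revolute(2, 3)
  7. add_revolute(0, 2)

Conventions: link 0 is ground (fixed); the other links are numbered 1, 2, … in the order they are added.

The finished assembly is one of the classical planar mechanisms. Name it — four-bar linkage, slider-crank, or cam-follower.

links: 4 (incl. ground); joints: 3 revolute, 1 prismatic, 0 higher (cam) pair, forming one closed loop
4 links, 3 revolutes + 1 prismatic in one loop → slider-crank

slider-crank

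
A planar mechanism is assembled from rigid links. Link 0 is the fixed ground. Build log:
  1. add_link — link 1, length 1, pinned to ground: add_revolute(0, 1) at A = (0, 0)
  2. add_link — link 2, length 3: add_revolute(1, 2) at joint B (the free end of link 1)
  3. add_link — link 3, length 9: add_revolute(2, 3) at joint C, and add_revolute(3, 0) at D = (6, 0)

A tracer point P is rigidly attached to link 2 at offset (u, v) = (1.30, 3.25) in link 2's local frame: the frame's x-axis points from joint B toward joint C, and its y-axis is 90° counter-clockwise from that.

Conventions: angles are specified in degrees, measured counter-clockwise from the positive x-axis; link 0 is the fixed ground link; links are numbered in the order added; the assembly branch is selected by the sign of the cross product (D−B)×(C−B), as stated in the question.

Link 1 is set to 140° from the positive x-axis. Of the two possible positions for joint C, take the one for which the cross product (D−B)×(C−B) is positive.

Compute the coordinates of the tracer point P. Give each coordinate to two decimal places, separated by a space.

A=(0,0), D=(6.00,0)
B = A + 1.00·(cos140°, sin140°) = (-0.7660, 0.6428)
|BD| = 6.7965
circle(B,3.00) ∩ circle(D,9.00): a=-1.8986, h=2.3228
  candidates: C₊=(-2.4364,3.1347) cross=15.787; C₋=(-2.8758,-1.4900) cross=-15.787
  branch + wants cross > 0 → take C=(-2.4364,3.1347) (cross=15.787)
ex = (C−B)/|BC| = (-0.5568,0.8306); ey = (-0.8306,-0.5568)
P = B + 1.30·ex + 3.25·ey = (-4.1895,-0.0870)

-4.19 -0.09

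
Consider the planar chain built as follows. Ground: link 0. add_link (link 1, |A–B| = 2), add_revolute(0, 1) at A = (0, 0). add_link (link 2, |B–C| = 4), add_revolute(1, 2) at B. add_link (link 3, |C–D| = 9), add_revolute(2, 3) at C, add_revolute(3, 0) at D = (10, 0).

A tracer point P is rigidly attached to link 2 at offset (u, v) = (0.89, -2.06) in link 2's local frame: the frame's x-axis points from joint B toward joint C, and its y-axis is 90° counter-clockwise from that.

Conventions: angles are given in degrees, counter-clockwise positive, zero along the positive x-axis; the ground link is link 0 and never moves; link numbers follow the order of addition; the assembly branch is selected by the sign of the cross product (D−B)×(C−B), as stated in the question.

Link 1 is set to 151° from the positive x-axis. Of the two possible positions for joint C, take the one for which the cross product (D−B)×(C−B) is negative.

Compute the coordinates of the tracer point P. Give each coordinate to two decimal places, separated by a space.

A=(0,0), D=(10.00,0)
B = A + 2.00·(cos151°, sin151°) = (-1.7492, 0.9696)
|BD| = 11.7892
circle(B,4.00) ∩ circle(D,9.00): a=3.1378, h=2.4807
  candidates: C₊=(1.5820,3.1839) cross=29.246; C₋=(1.1739,-1.7608) cross=-29.246
  branch - wants cross < 0 → take C=(1.1739,-1.7608) (cross=-29.246)
ex = (C−B)/|BC| = (0.7308,-0.6826); ey = (0.6826,0.7308)
P = B + 0.89·ex + -2.06·ey = (-2.5050,-1.1433)

-2.50 -1.14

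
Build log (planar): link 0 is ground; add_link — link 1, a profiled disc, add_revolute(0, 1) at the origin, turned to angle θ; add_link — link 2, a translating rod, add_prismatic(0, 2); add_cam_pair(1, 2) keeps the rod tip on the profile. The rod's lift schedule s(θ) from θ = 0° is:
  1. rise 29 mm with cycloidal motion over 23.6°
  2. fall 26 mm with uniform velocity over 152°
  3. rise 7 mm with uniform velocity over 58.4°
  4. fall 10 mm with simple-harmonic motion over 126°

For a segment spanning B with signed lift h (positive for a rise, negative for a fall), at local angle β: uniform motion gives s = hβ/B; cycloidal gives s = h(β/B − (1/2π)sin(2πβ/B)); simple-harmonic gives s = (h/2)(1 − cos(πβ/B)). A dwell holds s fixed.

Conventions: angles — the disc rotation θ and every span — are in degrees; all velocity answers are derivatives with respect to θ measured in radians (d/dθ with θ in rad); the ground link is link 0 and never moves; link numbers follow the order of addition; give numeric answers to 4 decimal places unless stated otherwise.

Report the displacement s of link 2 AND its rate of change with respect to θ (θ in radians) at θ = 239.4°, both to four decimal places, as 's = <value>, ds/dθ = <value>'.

seg 1 [0°–23.6°] cycloidal, h=29: full span → s += 29 → s = 29.0000
seg 2 [23.6°–175.6°] uniform, h=-26: full span → s += -26 → s = 3.0000
seg 3 [175.6°–234°] uniform, h=7: full span → s += 7 → s = 10.0000
seg 4 [234°–360°] simple-harmonic, h=-10: θ=239.4° here. β=5.4, B=126. -10/2·(1 − cos(π·0.0429)) = -0.0453 → s = 9.9547
velocity in seg [234°–360°] (simple-harmonic), θ in radians: β = 5.4° = 0.0942 rad, B = 126° = 2.1991 rad; ds/dθ = (πh/(2B)) sin(πβ/B) = (π·(-10)/(2·2.1991)) sin(π·0.0429) = -0.958809 mm/rad

s = 9.9547, ds/dθ = -0.9588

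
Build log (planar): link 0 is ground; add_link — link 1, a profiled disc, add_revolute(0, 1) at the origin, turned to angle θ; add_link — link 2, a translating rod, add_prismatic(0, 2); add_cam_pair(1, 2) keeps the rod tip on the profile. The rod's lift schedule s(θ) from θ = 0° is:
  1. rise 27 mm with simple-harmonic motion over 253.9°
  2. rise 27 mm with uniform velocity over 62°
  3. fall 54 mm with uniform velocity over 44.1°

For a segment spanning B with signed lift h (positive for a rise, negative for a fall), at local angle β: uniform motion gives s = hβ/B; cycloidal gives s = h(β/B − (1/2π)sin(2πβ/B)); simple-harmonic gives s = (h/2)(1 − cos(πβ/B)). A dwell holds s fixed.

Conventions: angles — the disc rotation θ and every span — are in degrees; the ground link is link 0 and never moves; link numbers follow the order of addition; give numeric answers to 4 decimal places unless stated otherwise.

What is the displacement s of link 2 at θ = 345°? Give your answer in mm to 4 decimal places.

seg 1 [0°–253.9°] simple-harmonic, h=27: full span → s += 27 → s = 27.0000
seg 2 [253.9°–315.9°] uniform, h=27: full span → s += 27 → s = 54.0000
seg 3 [315.9°–360°] uniform, h=-54: θ=345° here. β=29.1, B=44.1. -54·29.1/44.1 = -35.6327 → s = 18.3673

18.3673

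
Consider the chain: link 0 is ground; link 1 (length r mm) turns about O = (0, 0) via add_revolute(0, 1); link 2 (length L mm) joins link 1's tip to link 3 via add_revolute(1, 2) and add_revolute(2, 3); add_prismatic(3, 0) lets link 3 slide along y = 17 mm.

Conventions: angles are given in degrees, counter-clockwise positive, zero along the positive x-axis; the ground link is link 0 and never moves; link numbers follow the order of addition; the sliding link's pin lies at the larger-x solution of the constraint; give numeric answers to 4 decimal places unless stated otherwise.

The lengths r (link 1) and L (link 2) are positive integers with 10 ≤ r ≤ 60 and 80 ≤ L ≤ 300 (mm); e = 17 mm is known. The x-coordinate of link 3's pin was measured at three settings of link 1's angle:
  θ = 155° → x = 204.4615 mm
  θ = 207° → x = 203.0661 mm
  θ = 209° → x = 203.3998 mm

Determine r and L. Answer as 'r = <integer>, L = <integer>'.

constraint per measurement: (x − r cos θ)² + (r sin θ − e)² = L²
subtracting the θ₁ and θ₂ equations cancels the r² and L² terms:
r = (x₁² − x₂²) / (2[(x₁cos θ₁ + e sin θ₁) − (x₂cos θ₂ + e sin θ₂)]) = 27.0008 → r = 27
L² = (x₁ − r cos θ₁)² + (r sin θ₁ − e)² = 52441.0141 → L = 229.0000 → L = 229
check at θ₃=209°: x = 203.3998 (printed 203.3998) ✓

r = 27, L = 229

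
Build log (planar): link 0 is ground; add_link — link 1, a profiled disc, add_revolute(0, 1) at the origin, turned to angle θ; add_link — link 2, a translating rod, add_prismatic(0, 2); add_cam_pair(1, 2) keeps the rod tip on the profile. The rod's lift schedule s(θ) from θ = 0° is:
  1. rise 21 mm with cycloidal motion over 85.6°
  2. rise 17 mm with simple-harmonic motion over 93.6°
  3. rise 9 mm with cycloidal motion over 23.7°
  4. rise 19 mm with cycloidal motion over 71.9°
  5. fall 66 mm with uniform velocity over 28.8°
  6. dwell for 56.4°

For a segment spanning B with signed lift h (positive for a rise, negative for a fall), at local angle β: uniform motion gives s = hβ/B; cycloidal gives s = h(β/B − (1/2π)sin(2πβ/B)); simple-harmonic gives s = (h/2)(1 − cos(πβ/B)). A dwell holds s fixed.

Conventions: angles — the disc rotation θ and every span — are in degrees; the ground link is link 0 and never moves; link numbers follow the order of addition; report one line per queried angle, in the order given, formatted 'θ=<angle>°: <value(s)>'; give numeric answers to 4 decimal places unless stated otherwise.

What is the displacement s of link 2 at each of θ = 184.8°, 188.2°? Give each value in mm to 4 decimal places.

seg 1 [0°–85.6°] cycloidal, h=21: full span → s += 21 → s = 21.0000
seg 2 [85.6°–179.2°] simple-harmonic, h=17: full span → s += 17 → s = 38.0000
seg 3 [179.2°–202.9°] cycloidal, h=9: θ=184.8° here. β=5.6, B=23.7. 9·(0.2363 − sin(2π·0.2363)/(2π)) = 0.6995 → s = 38.6995
seg 3 [179.2°–202.9°] cycloidal, h=9: θ=188.2° here. β=9, B=23.7. 9·(0.3797 − sin(2π·0.3797)/(2π)) = 2.4355 → s = 40.4355

θ=184.8°: 38.6995
θ=188.2°: 40.4355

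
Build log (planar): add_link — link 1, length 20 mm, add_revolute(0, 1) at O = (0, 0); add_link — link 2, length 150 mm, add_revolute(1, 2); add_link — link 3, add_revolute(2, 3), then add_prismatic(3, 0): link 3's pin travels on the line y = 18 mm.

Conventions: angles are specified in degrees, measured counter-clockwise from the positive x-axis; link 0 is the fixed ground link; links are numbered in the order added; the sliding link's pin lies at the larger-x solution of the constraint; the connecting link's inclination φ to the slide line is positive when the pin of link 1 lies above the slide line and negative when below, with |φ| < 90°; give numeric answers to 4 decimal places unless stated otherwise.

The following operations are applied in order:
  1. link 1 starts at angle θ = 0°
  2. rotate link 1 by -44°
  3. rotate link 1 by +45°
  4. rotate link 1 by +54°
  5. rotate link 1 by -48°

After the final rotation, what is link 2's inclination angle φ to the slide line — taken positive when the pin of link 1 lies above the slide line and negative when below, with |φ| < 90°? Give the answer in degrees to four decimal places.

geometry: r = 20 mm, L = 150 mm, e = 18 mm; θ starts at 0°
rotate link 1 by -44°: θ ← 0° -44° = -44°
rotate link 1 by +45°: θ ← -44° +45° = 1°
rotate link 1 by +54°: θ ← 1° +54° = 55°
rotate link 1 by -48°: θ ← 55° -48° = 7°
h = r sin θ − e = 2.437387 − 18 = -15.562613
sin φ = h / L = -15.562613 / 150 = -0.10375075
φ = arcsin(-0.10375075) = -5.955197°

-5.9552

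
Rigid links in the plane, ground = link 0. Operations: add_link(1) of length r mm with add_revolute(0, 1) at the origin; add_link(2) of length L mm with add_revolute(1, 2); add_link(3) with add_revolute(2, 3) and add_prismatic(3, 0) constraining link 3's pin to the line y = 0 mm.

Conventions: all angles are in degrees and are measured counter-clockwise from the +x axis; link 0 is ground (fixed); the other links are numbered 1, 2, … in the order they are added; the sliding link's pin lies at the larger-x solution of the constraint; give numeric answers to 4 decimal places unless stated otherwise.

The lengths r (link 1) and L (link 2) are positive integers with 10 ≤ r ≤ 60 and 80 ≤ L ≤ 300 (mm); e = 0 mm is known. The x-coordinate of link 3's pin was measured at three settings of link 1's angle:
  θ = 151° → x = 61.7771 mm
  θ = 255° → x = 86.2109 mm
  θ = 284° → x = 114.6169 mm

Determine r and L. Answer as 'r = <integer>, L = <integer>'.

constraint per measurement: (x − r cos θ)² + (r sin θ − e)² = L²
subtracting the θ₁ and θ₂ equations cancels the r² and L² terms:
r = (x₁² − x₂²) / (2[(x₁cos θ₁ + e sin θ₁) − (x₂cos θ₂ + e sin θ₂)]) = 57.0001 → r = 57
L² = (x₁ − r cos θ₁)² + (r sin θ₁ − e)² = 13224.9976 → L = 115.0000 → L = 115
check at θ₃=284°: x = 114.6169 (printed 114.6169) ✓

r = 57, L = 115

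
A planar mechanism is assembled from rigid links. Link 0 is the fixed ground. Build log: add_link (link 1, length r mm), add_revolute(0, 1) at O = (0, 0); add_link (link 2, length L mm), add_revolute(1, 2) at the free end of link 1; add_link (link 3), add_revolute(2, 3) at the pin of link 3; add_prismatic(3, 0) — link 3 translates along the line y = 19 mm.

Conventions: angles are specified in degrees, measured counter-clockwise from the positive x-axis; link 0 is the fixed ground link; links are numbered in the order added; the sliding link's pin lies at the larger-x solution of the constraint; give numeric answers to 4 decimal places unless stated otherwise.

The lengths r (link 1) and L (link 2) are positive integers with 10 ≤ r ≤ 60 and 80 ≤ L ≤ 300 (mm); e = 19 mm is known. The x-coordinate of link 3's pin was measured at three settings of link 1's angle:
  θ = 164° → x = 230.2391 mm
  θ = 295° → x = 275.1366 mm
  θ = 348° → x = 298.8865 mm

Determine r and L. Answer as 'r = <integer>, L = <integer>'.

constraint per measurement: (x − r cos θ)² + (r sin θ − e)² = L²
subtracting the θ₁ and θ₂ equations cancels the r² and L² terms:
r = (x₁² − x₂²) / (2[(x₁cos θ₁ + e sin θ₁) − (x₂cos θ₂ + e sin θ₂)]) = 35.9999 → r = 36
L² = (x₁ − r cos θ₁)² + (r sin θ₁ − e)² = 70225.0133 → L = 265.0000 → L = 265
check at θ₃=348°: x = 298.8865 (printed 298.8865) ✓

r = 36, L = 265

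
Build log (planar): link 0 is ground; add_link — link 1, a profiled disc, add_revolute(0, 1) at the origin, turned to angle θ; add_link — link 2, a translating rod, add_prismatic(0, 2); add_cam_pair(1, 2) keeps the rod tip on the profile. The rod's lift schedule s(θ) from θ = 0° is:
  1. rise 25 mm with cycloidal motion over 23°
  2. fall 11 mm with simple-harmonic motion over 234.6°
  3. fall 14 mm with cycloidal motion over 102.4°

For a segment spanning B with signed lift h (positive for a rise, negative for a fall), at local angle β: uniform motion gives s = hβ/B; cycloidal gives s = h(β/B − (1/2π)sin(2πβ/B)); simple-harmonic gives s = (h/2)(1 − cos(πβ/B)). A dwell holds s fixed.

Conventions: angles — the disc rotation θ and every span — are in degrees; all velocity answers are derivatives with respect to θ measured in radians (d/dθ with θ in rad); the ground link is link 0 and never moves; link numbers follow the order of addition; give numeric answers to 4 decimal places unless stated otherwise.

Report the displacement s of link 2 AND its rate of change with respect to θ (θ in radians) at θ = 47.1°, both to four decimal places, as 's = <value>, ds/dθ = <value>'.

seg 1 [0°–23°] cycloidal, h=25: full span → s += 25 → s = 25.0000
seg 2 [23°–257.6°] simple-harmonic, h=-11: θ=47.1° here. β=24.1, B=234.6. -11/2·(1 − cos(π·0.1027)) = -0.2839 → s = 24.7161
velocity in seg [23°–257.6°] (simple-harmonic), θ in radians: β = 24.1° = 0.4206 rad, B = 234.6° = 4.0945 rad; ds/dθ = (πh/(2B)) sin(πβ/B) = (π·(-11)/(2·4.0945)) sin(π·0.1027) = -1.338384 mm/rad

s = 24.7161, ds/dθ = -1.3384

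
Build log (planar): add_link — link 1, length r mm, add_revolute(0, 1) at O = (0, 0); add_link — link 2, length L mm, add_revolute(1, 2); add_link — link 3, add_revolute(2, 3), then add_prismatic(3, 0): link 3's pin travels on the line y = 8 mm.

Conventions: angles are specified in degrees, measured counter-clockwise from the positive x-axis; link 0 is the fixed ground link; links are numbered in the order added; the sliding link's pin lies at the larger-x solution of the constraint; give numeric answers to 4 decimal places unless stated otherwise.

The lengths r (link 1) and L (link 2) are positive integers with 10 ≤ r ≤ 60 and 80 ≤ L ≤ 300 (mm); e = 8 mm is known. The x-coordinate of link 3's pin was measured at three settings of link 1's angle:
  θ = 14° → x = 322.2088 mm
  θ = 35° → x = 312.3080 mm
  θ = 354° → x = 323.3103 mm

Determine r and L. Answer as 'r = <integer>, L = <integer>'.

constraint per measurement: (x − r cos θ)² + (r sin θ − e)² = L²
subtracting the θ₁ and θ₂ equations cancels the r² and L² terms:
r = (x₁² − x₂²) / (2[(x₁cos θ₁ + e sin θ₁) − (x₂cos θ₂ + e sin θ₂)]) = 58.0003 → r = 58
L² = (x₁ − r cos θ₁)² + (r sin θ₁ − e)² = 70756.0200 → L = 266.0000 → L = 266
check at θ₃=354°: x = 323.3103 (printed 323.3103) ✓

r = 58, L = 266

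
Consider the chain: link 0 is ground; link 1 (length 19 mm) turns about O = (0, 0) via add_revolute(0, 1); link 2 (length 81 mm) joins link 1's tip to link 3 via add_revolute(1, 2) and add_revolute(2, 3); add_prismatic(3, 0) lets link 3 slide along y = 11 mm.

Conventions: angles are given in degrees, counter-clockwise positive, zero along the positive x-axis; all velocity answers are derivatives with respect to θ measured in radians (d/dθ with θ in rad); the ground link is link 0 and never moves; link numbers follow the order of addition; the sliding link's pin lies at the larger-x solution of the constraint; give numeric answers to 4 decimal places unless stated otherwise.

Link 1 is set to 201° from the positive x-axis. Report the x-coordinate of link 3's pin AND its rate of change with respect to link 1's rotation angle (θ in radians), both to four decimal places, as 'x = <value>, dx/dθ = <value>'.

geometry: r = 19 mm, L = 81 mm, e = 11 mm
crank pin P = (r cos θ, r sin θ) = (-17.738028, -6.808991)
h = r sin θ − e = -6.808991 − 11 = -17.808991
x = r cos θ + √(L² − h²) = -17.738028 + 79.017972 = 61.279944
dx/dθ = −r sin θ − h·r cos θ/√(L² − h²) (θ in radians; h = -17.808991) = 2.811212

x = 61.2799, dx/dθ = 2.8112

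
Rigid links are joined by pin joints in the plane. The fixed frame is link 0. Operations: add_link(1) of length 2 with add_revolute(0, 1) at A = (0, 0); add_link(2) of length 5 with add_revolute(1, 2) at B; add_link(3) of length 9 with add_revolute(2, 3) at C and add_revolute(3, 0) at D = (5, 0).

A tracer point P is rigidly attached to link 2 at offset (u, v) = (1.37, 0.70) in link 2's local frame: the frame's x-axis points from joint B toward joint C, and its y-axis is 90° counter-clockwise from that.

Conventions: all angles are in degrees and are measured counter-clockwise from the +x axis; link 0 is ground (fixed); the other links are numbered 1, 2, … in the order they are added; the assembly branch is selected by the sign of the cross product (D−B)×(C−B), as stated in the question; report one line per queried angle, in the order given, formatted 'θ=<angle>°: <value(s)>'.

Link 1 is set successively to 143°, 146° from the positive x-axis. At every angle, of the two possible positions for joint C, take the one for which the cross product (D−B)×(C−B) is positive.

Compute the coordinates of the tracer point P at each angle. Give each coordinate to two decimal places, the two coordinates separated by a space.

A=(0,0), D=(5.00,0)
θ=143°: B = A + 2.00·(cos143°, sin143°) = (-1.5973, 1.2036)
θ=143°: |BD| = 6.7062
θ=143°: circle(B,5.00) ∩ circle(D,9.00): a=-0.8222, h=4.9319
θ=143°:   candidates: C₊=(-1.5209,6.2030) cross=33.074; C₋=(-3.2913,-3.5007) cross=-33.074
θ=143°:   branch + wants cross > 0 → take C=(-1.5209,6.2030) (cross=33.074)
θ=143°: ex = (C−B)/|BC| = (0.0153,0.9999); ey = (-0.9999,0.0153)
θ=143°: P = B + 1.37·ex + 0.70·ey = (-2.2763,2.5842)
θ=146°: B = A + 2.00·(cos146°, sin146°) = (-1.6581, 1.1184)
θ=146°: |BD| = 6.7514
θ=146°: circle(B,5.00) ∩ circle(D,9.00): a=-0.7716, h=4.9401
θ=146°:   candidates: C₊=(-1.6007,6.1181) cross=33.352; C₋=(-3.2374,-3.6256) cross=-33.352
θ=146°:   branch + wants cross > 0 → take C=(-1.6007,6.1181) (cross=33.352)
θ=146°: ex = (C−B)/|BC| = (0.0115,0.9999); ey = (-0.9999,0.0115)
θ=146°: P = B + 1.37·ex + 0.70·ey = (-2.3423,2.4963)

θ=143°: -2.28 2.58
θ=146°: -2.34 2.50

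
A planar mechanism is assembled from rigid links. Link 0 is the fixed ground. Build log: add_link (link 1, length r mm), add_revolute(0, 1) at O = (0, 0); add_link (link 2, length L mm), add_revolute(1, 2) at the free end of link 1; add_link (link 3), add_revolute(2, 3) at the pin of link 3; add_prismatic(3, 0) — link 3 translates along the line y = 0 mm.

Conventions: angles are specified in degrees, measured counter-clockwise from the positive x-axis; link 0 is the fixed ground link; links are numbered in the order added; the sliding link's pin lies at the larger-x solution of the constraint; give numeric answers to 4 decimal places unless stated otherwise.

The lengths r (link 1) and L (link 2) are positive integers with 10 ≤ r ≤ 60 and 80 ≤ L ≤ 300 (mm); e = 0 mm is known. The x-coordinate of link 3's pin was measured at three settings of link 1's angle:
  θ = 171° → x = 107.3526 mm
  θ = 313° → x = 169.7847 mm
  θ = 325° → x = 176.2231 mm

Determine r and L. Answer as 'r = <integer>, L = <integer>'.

constraint per measurement: (x − r cos θ)² + (r sin θ − e)² = L²
subtracting the θ₁ and θ₂ equations cancels the r² and L² terms:
r = (x₁² − x₂²) / (2[(x₁cos θ₁ + e sin θ₁) − (x₂cos θ₂ + e sin θ₂)]) = 39.0000 → r = 39
L² = (x₁ − r cos θ₁)² + (r sin θ₁ − e)² = 21315.9918 → L = 146.0000 → L = 146
check at θ₃=325°: x = 176.2231 (printed 176.2231) ✓

r = 39, L = 146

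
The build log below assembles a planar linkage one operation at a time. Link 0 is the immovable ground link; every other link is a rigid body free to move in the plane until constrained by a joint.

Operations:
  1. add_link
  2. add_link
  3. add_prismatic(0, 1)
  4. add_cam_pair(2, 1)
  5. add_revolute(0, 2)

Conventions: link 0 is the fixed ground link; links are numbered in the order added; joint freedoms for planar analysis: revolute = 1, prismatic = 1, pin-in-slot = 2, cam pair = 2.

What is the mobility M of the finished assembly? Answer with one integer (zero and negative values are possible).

ground; <1,0,0>
#1 <2,0,0>
#2 <3,0,0>
P:0↔1 J1 <3,1,0>
C:2↔1 J2 <3,1,1>
R:0↔2 J1 <3,2,1>
3×2 − 2×2 − 1×1 = 1

M = 1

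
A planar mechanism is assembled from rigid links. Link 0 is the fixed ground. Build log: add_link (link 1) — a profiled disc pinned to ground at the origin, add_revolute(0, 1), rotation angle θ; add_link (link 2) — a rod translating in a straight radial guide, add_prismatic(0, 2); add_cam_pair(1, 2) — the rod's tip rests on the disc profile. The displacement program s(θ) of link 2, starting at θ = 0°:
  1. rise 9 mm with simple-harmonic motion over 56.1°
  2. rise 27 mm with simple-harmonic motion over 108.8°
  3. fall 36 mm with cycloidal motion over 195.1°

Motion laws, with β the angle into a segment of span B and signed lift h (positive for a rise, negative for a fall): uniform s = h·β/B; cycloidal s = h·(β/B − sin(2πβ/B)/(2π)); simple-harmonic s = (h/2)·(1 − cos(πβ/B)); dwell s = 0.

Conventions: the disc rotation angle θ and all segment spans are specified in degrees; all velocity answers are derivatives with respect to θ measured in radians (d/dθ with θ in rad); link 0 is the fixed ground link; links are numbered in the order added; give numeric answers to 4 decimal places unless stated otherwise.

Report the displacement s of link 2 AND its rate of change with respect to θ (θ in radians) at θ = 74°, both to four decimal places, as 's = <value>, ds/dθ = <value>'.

seg 1 [0°–56.1°] simple-harmonic, h=9: full span → s += 9 → s = 9.0000
seg 2 [56.1°–164.9°] simple-harmonic, h=27: θ=74° here. β=17.9, B=108.8. 27/2·(1 − cos(π·0.1645)) = 1.7634 → s = 10.7634
velocity in seg [56.1°–164.9°] (simple-harmonic), θ in radians: β = 17.9° = 0.3124 rad, B = 108.8° = 1.8989 rad; ds/dθ = (πh/(2B)) sin(πβ/B) = (π·27/(2·1.8989)) sin(π·0.1645) = 11.036709 mm/rad

s = 10.7634, ds/dθ = 11.0367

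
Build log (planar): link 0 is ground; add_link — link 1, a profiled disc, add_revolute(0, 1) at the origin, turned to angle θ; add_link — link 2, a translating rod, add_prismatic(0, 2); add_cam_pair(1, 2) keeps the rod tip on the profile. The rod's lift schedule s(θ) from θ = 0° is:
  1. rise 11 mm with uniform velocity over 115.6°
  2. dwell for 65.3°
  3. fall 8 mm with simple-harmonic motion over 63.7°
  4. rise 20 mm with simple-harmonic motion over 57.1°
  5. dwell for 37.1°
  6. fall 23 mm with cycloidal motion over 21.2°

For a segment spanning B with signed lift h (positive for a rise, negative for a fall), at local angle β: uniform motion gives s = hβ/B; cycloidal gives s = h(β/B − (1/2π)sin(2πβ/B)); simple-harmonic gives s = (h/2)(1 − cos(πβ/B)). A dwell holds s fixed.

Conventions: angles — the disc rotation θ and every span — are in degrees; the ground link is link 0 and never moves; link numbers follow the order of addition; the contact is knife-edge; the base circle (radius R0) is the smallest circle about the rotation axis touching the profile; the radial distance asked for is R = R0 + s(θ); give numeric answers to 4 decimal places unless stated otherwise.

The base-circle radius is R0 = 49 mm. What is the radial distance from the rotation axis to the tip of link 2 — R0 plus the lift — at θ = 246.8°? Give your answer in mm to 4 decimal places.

seg 1 [0°–115.6°] uniform, h=11: full span → s += 11 → s = 11.0000
seg 2 [115.6°–180.9°] dwell: s stays 11.0000
seg 3 [180.9°–244.6°] simple-harmonic, h=-8: full span → s += -8 → s = 3.0000
seg 4 [244.6°–301.7°] simple-harmonic, h=20: θ=246.8° here. β=2.2, B=57.1. 20/2·(1 − cos(π·0.0385)) = 0.0732 → s = 3.0732
R = R0 + s = 49 + 3.0732 = 52.0732

52.0732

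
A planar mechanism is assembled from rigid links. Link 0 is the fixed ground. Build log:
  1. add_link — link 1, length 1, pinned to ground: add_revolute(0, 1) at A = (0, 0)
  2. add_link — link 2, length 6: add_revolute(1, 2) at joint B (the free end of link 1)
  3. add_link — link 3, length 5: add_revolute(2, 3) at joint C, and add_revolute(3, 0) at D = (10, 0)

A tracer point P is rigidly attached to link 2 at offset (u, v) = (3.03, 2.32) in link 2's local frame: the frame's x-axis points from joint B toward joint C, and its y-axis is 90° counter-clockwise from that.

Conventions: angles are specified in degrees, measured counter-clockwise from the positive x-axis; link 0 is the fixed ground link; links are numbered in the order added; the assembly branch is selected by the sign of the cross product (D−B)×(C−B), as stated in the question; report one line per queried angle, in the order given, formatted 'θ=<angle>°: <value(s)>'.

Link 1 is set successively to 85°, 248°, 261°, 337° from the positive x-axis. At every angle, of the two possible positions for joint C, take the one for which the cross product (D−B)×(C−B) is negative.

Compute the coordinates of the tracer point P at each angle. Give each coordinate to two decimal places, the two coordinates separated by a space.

A=(0,0), D=(10.00,0)
θ=85°: B = A + 1.00·(cos85°, sin85°) = (0.0872, 0.9962)
θ=85°: |BD| = 9.9628
θ=85°: circle(B,6.00) ∩ circle(D,5.00): a=5.5334, h=2.3197
θ=85°:   candidates: C₊=(5.8248,2.7510) cross=23.111; C₋=(5.3609,-1.8652) cross=-23.111
θ=85°:   branch - wants cross < 0 → take C=(5.3609,-1.8652) (cross=-23.111)
θ=85°: ex = (C−B)/|BC| = (0.8790,-0.4769); ey = (0.4769,0.8790)
θ=85°: P = B + 3.03·ex + 2.32·ey = (3.8568,1.5904)
θ=248°: B = A + 1.00·(cos248°, sin248°) = (-0.3746, -0.9272)
θ=248°: |BD| = 10.4160
θ=248°: circle(B,6.00) ∩ circle(D,5.00): a=5.7360, h=1.7602
θ=248°:   candidates: C₊=(5.1820,1.3366) cross=18.334; C₋=(5.4953,-2.1698) cross=-18.334
θ=248°:   branch - wants cross < 0 → take C=(5.4953,-2.1698) (cross=-18.334)
θ=248°: ex = (C−B)/|BC| = (0.9783,-0.2071); ey = (0.2071,0.9783)
θ=248°: P = B + 3.03·ex + 2.32·ey = (3.0702,0.7150)
θ=261°: B = A + 1.00·(cos261°, sin261°) = (-0.1564, -0.9877)
θ=261°: |BD| = 10.2043
θ=261°: circle(B,6.00) ∩ circle(D,5.00): a=5.6412, h=2.0438
θ=261°:   candidates: C₊=(5.2604,1.5926) cross=20.856; C₋=(5.6561,-2.4759) cross=-20.856
θ=261°:   branch - wants cross < 0 → take C=(5.6561,-2.4759) (cross=-20.856)
θ=261°: ex = (C−B)/|BC| = (0.9687,-0.2480); ey = (0.2480,0.9687)
θ=261°: P = B + 3.03·ex + 2.32·ey = (3.3543,0.5082)
θ=337°: B = A + 1.00·(cos337°, sin337°) = (0.9205, -0.3907)
θ=337°: |BD| = 9.0879
θ=337°: circle(B,6.00) ∩ circle(D,5.00): a=5.1491, h=3.0800
θ=337°:   candidates: C₊=(5.9325,2.9078) cross=27.991; C₋=(6.1973,-3.2465) cross=-27.991
θ=337°:   branch - wants cross < 0 → take C=(6.1973,-3.2465) (cross=-27.991)
θ=337°: ex = (C−B)/|BC| = (0.8795,-0.4760); ey = (0.4760,0.8795)
θ=337°: P = B + 3.03·ex + 2.32·ey = (4.6895,0.2075)

θ=85°: 3.86 1.59
θ=248°: 3.07 0.72
θ=261°: 3.35 0.51
θ=337°: 4.69 0.21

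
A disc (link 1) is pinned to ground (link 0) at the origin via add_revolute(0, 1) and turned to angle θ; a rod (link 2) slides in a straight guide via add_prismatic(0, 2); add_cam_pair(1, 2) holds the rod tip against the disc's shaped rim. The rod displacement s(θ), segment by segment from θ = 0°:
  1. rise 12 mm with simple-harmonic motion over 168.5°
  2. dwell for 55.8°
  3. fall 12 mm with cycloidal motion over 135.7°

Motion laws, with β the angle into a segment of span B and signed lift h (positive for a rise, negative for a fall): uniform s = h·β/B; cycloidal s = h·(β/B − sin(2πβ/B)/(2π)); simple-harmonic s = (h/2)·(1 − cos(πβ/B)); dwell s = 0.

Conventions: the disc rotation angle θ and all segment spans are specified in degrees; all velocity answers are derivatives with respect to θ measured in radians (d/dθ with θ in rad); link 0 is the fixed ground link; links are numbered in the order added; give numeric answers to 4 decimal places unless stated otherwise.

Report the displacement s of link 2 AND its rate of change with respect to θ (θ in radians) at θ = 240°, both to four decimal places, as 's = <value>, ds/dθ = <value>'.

segment 1 (0° to 168.5°, simple-harmonic, h = 12) is passed completely: s = 0.0000 + (12) = 12.0000
segment 2 (168.5° to 224.3°, dwell): s unchanged at 12.0000
θ = 240° falls in segment 3 (224.3° to 360°, cycloidal, h = -12): β = 240 − 224.3 = 15.7°, B = 135.7°; Δs = -12·(0.1157 − sin(2π·0.1157)/(2π)) = -0.1191; s = 12.0000 − 0.1191 = 11.8809
velocity in seg [224.3°–360°] (cycloidal), θ in radians: β = 15.7° = 0.2740 rad, B = 135.7° = 2.3684 rad; ds/dθ = (h/B)(1 − cos(2πβ/B)) = ((-12)/2.3684)(1 − cos(2π·0.1157)) = -1.280806 mm/rad

s = 11.8809, ds/dθ = -1.2808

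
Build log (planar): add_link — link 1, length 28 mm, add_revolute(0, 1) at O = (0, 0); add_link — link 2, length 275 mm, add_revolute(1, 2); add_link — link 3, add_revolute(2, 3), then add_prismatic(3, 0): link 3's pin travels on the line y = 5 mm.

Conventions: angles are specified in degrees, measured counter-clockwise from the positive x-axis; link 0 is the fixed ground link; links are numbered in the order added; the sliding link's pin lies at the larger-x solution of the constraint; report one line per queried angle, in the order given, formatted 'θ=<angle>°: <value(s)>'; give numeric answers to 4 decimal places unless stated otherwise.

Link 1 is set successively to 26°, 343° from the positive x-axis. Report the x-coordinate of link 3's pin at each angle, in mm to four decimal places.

geometry: r = 28 mm, L = 275 mm, e = 5 mm
θ=26°: crank pin P = (r cos θ, r sin θ) = (25.166233, 12.274392)
θ=26°: h = r sin θ − e = 12.274392 − 5 = 7.274392
θ=26°: x = r cos θ + √(L² − h²) = 25.166233 + 274.903771 = 300.070004
θ=343°: crank pin P = (r cos θ, r sin θ) = (26.776533, -8.186408)
θ=343°: h = r sin θ − e = -8.186408 − 5 = -13.186408
θ=343°: x = r cos θ + √(L² − h²) = 26.776533 + 274.683670 = 301.460203

θ=26°: 300.0700
θ=343°: 301.4602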